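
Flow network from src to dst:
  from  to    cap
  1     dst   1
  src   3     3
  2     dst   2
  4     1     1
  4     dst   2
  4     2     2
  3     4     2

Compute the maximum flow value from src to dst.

Augment src→3→4→dst: bottleneck 2. Total 2.
No augmenting path remains in the residual graph.

2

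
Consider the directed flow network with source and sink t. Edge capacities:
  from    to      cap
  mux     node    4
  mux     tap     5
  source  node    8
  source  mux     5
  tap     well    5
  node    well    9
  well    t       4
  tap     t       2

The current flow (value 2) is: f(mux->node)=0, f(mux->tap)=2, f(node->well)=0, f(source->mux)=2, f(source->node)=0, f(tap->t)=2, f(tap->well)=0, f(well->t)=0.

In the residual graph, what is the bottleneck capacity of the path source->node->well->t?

Residual capacities along the path: source->node: 8, node->well: 9, well->t: 4.
Minimum is 4.

4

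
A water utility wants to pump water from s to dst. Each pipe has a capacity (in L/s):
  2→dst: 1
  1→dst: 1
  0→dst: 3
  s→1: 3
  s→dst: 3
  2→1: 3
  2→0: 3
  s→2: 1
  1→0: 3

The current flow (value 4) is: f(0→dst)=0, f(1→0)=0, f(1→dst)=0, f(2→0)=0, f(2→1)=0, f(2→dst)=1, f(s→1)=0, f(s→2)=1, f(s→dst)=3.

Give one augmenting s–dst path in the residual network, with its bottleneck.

s→1→dst, bottleneck 1

Residual along s→1→dst: s→1: 3, 1→dst: 1.
Bottleneck = min = 1.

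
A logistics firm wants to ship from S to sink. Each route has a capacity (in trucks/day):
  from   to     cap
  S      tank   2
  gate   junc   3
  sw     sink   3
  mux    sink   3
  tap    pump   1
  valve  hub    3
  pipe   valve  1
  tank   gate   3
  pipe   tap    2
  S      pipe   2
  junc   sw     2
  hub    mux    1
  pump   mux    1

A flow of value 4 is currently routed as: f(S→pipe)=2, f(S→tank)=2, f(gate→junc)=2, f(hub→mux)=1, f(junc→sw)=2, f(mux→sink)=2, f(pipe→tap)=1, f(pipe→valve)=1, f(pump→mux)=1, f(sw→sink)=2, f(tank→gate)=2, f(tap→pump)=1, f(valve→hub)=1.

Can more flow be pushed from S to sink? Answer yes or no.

Residual reachable from S: {S}; sink is not reachable.
Saturated cut: S→tank, S→pipe with total capacity 4 = current flow value. Flow is maximum.

No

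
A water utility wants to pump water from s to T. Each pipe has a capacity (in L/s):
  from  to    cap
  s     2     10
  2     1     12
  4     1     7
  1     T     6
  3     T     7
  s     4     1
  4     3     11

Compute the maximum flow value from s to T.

Augment s→4→3→T: bottleneck 1. Total 1.
Augment s→2→1→T: bottleneck 6. Total 7.
No augmenting path remains in the residual graph.

7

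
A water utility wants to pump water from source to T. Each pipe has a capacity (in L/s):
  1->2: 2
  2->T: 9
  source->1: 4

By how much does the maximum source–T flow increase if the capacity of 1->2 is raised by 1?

Original max flow = 2.
After raising cap(1->2), augmenting paths through that edge carry 1 more unit.
New max flow = 3. Increase = 1.

1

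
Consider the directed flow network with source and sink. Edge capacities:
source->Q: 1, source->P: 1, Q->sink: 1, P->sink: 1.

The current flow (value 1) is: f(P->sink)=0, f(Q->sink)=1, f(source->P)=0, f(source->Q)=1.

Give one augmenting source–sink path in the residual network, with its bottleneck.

source->P->sink, bottleneck 1

Residual along source->P->sink: source->P: 1, P->sink: 1.
Bottleneck = min = 1.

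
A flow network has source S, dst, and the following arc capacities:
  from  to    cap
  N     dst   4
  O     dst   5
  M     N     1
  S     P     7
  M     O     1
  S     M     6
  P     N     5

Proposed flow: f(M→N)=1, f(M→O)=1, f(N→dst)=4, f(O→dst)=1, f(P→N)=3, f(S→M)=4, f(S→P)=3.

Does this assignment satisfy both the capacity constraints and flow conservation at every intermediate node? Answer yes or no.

Conservation fails at M: inflow 4 ≠ outflow 2.

No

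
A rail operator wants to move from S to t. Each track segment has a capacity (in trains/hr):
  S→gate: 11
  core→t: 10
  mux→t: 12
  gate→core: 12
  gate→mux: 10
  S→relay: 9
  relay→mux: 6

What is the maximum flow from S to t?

17

Augment S→relay→mux→t: bottleneck 6. Total 6.
Augment S→gate→mux→t: bottleneck 6. Total 12.
Augment S→gate→core→t: bottleneck 5. Total 17.
No augmenting path remains in the residual graph.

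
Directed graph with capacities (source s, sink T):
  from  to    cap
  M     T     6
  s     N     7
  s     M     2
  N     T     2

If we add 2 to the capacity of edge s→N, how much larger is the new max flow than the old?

0

Original max flow = 4.
Edge s→N does not cross the min cut (source side {N, s}), so extra capacity there cannot help.
New max flow = 4. Increase = 0.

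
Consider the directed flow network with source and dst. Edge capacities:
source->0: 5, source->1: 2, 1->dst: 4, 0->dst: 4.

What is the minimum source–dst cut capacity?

Max flow = 6 (via 2 augmenting paths).
In the residual at optimum, the set reachable from source is {0, source}.
Cut edges: source->1 (cap 2), 0->dst (cap 4). Sum = 6.

6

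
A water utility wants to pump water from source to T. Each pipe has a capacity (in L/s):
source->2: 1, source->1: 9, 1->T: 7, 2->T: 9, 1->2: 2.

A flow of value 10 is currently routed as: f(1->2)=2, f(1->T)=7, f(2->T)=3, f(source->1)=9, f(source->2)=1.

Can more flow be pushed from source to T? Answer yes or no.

Residual reachable from source: {source}; T is not reachable.
Saturated cut: source->1, source->2 with total capacity 10 = current flow value. Flow is maximum.

No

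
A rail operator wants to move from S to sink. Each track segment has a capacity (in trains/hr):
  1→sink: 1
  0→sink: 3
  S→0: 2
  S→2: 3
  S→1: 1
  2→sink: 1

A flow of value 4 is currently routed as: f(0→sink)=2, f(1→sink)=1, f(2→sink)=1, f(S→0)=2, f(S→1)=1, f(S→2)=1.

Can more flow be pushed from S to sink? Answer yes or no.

No

Residual reachable from S: {2, S}; sink is not reachable.
Saturated cut: S→1, S→0, 2→sink with total capacity 4 = current flow value. Flow is maximum.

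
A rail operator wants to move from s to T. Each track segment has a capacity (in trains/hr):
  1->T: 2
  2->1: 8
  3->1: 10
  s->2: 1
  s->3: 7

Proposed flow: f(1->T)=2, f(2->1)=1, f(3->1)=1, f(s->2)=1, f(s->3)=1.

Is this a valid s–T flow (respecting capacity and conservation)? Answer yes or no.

Every edge has 0 ≤ f(e) ≤ cap(e).
At each intermediate node, inflow equals outflow.

Yes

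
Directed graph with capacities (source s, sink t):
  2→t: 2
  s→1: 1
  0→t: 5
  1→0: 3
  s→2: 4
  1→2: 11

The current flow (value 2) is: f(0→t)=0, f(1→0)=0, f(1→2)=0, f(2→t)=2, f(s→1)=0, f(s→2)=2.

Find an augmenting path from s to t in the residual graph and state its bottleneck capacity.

s→1→0→t, bottleneck 1

Residual along s→1→0→t: s→1: 1, 1→0: 3, 0→t: 5.
Bottleneck = min = 1.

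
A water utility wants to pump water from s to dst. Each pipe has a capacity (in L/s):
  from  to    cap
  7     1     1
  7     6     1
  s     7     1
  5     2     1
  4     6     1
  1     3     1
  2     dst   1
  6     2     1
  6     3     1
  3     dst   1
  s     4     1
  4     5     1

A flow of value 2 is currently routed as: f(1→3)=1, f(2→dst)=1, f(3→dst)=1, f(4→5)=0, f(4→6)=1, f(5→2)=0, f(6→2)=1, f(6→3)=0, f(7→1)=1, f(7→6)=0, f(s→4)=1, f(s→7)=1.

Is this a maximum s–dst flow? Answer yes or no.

Residual reachable from s: {s}; dst is not reachable.
Saturated cut: s→7, s→4 with total capacity 2 = current flow value. Flow is maximum.

Yes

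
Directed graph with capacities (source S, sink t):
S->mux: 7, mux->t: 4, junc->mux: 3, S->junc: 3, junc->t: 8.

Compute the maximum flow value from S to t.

Augment S->junc->t: bottleneck 3. Total 3.
Augment S->mux->t: bottleneck 4. Total 7.
No augmenting path remains in the residual graph.

7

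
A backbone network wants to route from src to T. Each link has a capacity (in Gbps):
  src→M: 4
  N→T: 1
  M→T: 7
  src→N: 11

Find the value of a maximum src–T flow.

5

Augment src→M→T: bottleneck 4. Total 4.
Augment src→N→T: bottleneck 1. Total 5.
No augmenting path remains in the residual graph.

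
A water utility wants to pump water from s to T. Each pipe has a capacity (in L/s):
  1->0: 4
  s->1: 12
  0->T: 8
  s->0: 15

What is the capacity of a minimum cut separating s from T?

8

Max flow = 8 (via 1 augmenting path).
In the residual at optimum, the set reachable from s is {0, 1, s}.
Cut edges: 0->T (cap 8). Sum = 8.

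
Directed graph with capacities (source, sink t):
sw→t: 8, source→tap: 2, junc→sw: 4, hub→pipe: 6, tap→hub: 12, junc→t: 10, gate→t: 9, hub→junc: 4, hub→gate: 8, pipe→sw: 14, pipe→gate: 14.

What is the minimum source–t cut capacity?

Max flow = 2 (via 1 augmenting path).
In the residual at optimum, the set reachable from source is {source}.
Cut edges: source→tap (cap 2). Sum = 2.

2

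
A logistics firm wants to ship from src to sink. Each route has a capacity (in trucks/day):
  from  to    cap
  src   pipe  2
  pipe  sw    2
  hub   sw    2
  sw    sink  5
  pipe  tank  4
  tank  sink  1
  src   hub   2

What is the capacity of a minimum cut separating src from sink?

Max flow = 4 (via 3 augmenting paths).
In the residual at optimum, the set reachable from src is {src}.
Cut edges: src->pipe (cap 2), src->hub (cap 2). Sum = 4.

4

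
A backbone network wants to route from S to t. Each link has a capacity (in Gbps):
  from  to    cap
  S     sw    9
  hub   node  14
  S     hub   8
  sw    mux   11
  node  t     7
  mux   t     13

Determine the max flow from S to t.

Augment S->hub->node->t: bottleneck 7. Total 7.
Augment S->sw->mux->t: bottleneck 9. Total 16.
No augmenting path remains in the residual graph.

16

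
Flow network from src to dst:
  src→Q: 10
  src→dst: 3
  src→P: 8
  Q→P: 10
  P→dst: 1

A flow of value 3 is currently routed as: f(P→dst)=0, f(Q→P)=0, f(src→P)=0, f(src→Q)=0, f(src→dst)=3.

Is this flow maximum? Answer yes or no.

No

Residual path src→P→dst has bottleneck 1 > 0.
Pushing 1 along it raises the flow to 4, so the given flow is not maximum.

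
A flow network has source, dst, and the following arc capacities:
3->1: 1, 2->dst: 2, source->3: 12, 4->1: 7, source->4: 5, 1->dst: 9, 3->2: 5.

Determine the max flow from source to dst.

8

Augment source->4->1->dst: bottleneck 5. Total 5.
Augment source->3->1->dst: bottleneck 1. Total 6.
Augment source->3->2->dst: bottleneck 2. Total 8.
No augmenting path remains in the residual graph.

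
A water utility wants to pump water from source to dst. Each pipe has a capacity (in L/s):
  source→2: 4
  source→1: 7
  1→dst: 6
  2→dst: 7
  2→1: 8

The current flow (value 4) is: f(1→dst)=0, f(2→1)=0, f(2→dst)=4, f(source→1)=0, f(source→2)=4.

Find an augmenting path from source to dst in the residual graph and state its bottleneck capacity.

source→1→dst, bottleneck 6

Residual along source→1→dst: source→1: 7, 1→dst: 6.
Bottleneck = min = 6.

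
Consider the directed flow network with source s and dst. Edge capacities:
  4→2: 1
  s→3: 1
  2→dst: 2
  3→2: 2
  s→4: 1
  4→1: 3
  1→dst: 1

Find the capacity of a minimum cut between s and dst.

2

Max flow = 2 (via 2 augmenting paths).
In the residual at optimum, the set reachable from s is {s}.
Cut edges: s→4 (cap 1), s→3 (cap 1). Sum = 2.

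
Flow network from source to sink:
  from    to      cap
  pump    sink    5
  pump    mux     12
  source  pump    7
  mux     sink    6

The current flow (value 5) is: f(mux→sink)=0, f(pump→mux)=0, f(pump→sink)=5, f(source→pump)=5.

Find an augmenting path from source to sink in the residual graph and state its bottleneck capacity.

Residual along source→pump→mux→sink: source→pump: 2, pump→mux: 12, mux→sink: 6.
Bottleneck = min = 2.

source→pump→mux→sink, bottleneck 2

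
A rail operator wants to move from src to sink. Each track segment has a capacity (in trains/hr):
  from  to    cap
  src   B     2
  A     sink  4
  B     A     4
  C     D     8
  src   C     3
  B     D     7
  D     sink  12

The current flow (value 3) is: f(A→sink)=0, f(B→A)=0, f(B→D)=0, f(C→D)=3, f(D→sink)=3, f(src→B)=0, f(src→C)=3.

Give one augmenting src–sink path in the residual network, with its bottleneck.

src→B→D→sink, bottleneck 2

Residual along src→B→D→sink: src→B: 2, B→D: 7, D→sink: 9.
Bottleneck = min = 2.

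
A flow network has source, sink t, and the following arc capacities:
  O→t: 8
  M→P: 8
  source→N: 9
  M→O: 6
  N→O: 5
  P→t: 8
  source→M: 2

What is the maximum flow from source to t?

Augment source→M→P→t: bottleneck 2. Total 2.
Augment source→N→O→t: bottleneck 5. Total 7.
No augmenting path remains in the residual graph.

7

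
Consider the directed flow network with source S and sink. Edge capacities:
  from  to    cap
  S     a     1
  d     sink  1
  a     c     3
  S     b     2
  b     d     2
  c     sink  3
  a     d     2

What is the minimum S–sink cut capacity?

2

Max flow = 2 (via 2 augmenting paths).
In the residual at optimum, the set reachable from S is {S, b, d}.
Cut edges: S→a (cap 1), d→sink (cap 1). Sum = 2.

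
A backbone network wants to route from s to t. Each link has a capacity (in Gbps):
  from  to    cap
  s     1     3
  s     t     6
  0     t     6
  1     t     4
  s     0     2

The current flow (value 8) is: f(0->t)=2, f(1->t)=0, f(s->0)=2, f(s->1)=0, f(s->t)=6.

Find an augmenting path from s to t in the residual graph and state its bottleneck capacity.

s->1->t, bottleneck 3

Residual along s->1->t: s->1: 3, 1->t: 4.
Bottleneck = min = 3.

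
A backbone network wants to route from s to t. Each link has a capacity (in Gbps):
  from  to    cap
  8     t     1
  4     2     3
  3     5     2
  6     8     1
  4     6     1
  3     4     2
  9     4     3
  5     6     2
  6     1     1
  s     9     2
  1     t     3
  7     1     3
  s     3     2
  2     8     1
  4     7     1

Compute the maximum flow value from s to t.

3

Augment s->9->4->7->1->t: bottleneck 1. Total 1.
Augment s->9->4->2->8->t: bottleneck 1. Total 2.
Augment s->3->4->6->1->t: bottleneck 1. Total 3.
No augmenting path remains in the residual graph.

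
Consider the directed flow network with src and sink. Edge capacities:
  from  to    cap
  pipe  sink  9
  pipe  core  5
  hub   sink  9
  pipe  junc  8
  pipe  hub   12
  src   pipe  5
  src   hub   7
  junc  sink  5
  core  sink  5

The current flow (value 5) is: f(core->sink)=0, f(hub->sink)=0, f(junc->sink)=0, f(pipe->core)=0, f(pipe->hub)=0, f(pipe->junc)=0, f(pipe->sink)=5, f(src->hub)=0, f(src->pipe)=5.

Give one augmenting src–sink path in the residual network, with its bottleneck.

src->hub->sink, bottleneck 7

Residual along src->hub->sink: src->hub: 7, hub->sink: 9.
Bottleneck = min = 7.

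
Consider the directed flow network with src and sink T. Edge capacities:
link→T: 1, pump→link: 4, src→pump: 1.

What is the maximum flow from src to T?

Augment src→pump→link→T: bottleneck 1. Total 1.
No augmenting path remains in the residual graph.

1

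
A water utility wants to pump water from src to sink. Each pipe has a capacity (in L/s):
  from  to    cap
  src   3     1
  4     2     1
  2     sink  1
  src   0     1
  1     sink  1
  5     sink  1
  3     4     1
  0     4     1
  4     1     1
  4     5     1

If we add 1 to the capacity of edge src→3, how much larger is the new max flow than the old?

Original max flow = 2.
Even with extra capacity on src→3, another cut of capacity 2 remains binding.
New max flow = 2. Increase = 0.

0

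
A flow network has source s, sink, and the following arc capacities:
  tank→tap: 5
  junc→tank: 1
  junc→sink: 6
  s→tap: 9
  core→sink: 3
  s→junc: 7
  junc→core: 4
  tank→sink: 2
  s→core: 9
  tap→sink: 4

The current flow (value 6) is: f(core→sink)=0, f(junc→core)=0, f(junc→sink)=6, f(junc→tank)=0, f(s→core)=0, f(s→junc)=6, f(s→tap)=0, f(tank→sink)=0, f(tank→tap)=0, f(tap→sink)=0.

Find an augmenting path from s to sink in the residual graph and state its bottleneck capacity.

s→tap→sink, bottleneck 4

Residual along s→tap→sink: s→tap: 9, tap→sink: 4.
Bottleneck = min = 4.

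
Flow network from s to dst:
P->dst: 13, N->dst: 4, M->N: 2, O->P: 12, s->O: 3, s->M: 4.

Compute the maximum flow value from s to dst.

Augment s->O->P->dst: bottleneck 3. Total 3.
Augment s->M->N->dst: bottleneck 2. Total 5.
No augmenting path remains in the residual graph.

5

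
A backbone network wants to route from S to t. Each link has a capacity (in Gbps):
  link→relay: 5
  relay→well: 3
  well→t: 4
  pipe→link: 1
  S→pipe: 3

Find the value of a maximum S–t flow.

Augment S→pipe→link→relay→well→t: bottleneck 1. Total 1.
No augmenting path remains in the residual graph.

1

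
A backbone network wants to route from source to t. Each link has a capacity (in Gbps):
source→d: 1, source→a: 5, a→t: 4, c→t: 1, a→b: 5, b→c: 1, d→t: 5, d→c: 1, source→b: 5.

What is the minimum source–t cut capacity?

Max flow = 6 (via 3 augmenting paths).
In the residual at optimum, the set reachable from source is {a, b, source}.
Cut edges: source→d (cap 1), a→t (cap 4), b→c (cap 1). Sum = 6.

6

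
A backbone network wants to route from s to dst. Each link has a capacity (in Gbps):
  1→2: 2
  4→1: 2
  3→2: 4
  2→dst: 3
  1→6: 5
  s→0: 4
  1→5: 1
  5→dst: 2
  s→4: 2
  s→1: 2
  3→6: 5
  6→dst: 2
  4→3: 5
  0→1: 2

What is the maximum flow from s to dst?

Augment s→1→2→dst: bottleneck 2. Total 2.
Augment s→4→1→6→dst: bottleneck 2. Total 4.
Augment s→0→1→5→dst: bottleneck 1. Total 5.
Augment s→0→1→4→3→2→dst: bottleneck 1. Total 6.
No augmenting path remains in the residual graph.

6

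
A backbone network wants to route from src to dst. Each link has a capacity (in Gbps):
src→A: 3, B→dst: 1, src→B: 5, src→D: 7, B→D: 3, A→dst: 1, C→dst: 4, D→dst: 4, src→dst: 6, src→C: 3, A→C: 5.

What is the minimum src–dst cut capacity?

16

Max flow = 16 (via 6 augmenting paths).
In the residual at optimum, the set reachable from src is {A, B, C, D, src}.
Cut edges: src→dst (cap 6), B→dst (cap 1), D→dst (cap 4), A→dst (cap 1), C→dst (cap 4). Sum = 16.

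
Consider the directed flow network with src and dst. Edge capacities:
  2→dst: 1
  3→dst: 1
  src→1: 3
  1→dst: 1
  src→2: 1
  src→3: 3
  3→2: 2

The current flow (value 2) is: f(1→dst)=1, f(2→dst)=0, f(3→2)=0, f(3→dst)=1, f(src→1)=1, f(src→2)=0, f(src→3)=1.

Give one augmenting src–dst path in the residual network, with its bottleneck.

src→2→dst, bottleneck 1

Residual along src→2→dst: src→2: 1, 2→dst: 1.
Bottleneck = min = 1.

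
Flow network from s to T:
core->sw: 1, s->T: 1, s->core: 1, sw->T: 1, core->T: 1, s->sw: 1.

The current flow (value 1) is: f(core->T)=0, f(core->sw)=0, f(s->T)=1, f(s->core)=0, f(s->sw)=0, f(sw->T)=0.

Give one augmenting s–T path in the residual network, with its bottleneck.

Residual along s->core->T: s->core: 1, core->T: 1.
Bottleneck = min = 1.

s->core->T, bottleneck 1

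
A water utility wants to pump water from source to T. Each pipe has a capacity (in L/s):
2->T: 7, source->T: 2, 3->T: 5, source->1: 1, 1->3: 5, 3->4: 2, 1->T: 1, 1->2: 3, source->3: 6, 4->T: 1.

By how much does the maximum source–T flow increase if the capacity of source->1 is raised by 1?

Original max flow = 9.
After raising cap(source->1), augmenting paths through that edge carry 1 more unit.
New max flow = 10. Increase = 1.

1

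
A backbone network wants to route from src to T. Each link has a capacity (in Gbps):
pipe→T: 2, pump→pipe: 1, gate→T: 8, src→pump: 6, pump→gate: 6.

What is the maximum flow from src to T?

6

Augment src→pump→gate→T: bottleneck 6. Total 6.
No augmenting path remains in the residual graph.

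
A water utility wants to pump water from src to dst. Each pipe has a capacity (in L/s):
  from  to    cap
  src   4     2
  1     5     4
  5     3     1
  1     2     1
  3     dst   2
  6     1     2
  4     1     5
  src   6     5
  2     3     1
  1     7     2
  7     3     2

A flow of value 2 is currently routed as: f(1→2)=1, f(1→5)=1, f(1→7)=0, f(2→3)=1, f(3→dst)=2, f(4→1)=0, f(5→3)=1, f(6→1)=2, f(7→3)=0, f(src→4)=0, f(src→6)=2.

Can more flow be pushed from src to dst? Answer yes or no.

Residual reachable from src: {1, 2, 3, 4, 5, 6, 7, src}; dst is not reachable.
Saturated cut: 3→dst with total capacity 2 = current flow value. Flow is maximum.

No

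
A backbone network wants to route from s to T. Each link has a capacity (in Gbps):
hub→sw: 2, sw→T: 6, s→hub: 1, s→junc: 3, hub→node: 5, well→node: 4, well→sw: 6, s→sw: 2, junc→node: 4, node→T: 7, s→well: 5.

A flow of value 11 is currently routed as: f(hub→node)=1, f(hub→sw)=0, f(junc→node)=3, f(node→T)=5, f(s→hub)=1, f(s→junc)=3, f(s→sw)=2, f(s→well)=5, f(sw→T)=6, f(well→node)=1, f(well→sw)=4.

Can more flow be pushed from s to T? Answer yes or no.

No

Residual reachable from s: {s}; T is not reachable.
Saturated cut: s→well, s→hub, s→junc, s→sw with total capacity 11 = current flow value. Flow is maximum.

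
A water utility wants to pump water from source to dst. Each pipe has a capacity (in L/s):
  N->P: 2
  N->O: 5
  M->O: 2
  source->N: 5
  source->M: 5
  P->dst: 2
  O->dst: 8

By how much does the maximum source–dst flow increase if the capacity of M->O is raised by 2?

2

Original max flow = 7.
After raising cap(M->O), augmenting paths through that edge carry 2 more units.
New max flow = 9. Increase = 2.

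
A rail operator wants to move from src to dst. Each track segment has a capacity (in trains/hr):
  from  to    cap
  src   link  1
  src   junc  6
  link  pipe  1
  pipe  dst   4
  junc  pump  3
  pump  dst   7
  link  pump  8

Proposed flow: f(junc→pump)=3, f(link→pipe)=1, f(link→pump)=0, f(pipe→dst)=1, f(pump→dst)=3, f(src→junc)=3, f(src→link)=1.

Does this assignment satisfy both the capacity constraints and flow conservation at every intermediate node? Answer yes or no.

Yes

Every edge has 0 ≤ f(e) ≤ cap(e).
At each intermediate node, inflow equals outflow.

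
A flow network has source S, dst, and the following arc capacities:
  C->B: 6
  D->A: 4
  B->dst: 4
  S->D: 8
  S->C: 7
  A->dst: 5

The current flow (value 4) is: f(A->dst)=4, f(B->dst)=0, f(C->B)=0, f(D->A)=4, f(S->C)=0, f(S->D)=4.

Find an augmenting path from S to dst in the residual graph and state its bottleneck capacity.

S->C->B->dst, bottleneck 4

Residual along S->C->B->dst: S->C: 7, C->B: 6, B->dst: 4.
Bottleneck = min = 4.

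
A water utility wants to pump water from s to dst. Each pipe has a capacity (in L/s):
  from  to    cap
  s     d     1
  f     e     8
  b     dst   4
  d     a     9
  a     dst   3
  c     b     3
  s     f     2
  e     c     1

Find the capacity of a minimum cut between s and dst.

2

Max flow = 2 (via 2 augmenting paths).
In the residual at optimum, the set reachable from s is {e, f, s}.
Cut edges: e->c (cap 1), s->d (cap 1). Sum = 2.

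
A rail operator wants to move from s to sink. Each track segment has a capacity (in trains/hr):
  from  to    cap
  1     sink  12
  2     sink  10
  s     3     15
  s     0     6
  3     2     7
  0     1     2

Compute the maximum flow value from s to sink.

9

Augment s→0→1→sink: bottleneck 2. Total 2.
Augment s→3→2→sink: bottleneck 7. Total 9.
No augmenting path remains in the residual graph.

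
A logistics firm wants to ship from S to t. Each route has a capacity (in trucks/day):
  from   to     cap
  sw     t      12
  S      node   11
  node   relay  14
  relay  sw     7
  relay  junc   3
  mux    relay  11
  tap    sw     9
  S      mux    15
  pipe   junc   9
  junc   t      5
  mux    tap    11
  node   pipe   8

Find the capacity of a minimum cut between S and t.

Max flow = 17 (via 4 augmenting paths).
In the residual at optimum, the set reachable from S is {S, junc, mux, node, pipe, relay, sw, tap}.
Cut edges: junc→t (cap 5), sw→t (cap 12). Sum = 17.

17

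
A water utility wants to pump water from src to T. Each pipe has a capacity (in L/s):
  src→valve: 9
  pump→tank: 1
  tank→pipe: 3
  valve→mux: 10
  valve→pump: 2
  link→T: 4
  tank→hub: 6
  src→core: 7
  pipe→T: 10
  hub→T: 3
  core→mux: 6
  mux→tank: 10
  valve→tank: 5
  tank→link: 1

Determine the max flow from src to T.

Augment src→valve→tank→link→T: bottleneck 1. Total 1.
Augment src→valve→tank→pipe→T: bottleneck 3. Total 4.
Augment src→valve→tank→hub→T: bottleneck 1. Total 5.
Augment src→valve→mux→tank→hub→T: bottleneck 2. Total 7.
No augmenting path remains in the residual graph.

7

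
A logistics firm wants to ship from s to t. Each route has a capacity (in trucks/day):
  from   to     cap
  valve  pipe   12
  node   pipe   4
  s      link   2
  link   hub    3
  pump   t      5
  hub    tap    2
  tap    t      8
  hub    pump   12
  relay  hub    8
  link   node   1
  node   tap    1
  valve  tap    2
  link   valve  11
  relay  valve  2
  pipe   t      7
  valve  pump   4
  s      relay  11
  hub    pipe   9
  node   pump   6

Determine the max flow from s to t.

Augment s->relay->valve->pump->t: bottleneck 2. Total 2.
Augment s->relay->hub->pipe->t: bottleneck 7. Total 9.
Augment s->relay->hub->tap->t: bottleneck 1. Total 10.
Augment s->link->valve->pump->t: bottleneck 2. Total 12.
No augmenting path remains in the residual graph.

12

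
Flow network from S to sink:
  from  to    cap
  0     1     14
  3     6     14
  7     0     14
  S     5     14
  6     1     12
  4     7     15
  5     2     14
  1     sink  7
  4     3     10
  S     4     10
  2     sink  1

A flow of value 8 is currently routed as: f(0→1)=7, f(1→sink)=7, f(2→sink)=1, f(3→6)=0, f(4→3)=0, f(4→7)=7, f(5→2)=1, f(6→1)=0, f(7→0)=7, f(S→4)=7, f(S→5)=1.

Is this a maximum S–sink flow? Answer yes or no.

Yes

Residual reachable from S: {0, 1, 2, 3, 4, 5, 6, 7, S}; sink is not reachable.
Saturated cut: 1→sink, 2→sink with total capacity 8 = current flow value. Flow is maximum.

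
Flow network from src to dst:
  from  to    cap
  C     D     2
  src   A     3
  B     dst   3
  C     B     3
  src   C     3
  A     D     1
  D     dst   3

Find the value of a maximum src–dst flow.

4

Augment src→C→B→dst: bottleneck 3. Total 3.
Augment src→A→D→dst: bottleneck 1. Total 4.
No augmenting path remains in the residual graph.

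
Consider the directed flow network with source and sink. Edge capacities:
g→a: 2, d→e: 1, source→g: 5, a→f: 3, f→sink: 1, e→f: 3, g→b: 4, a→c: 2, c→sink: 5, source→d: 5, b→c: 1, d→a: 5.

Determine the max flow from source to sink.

4

Augment source→g→b→c→sink: bottleneck 1. Total 1.
Augment source→g→a→c→sink: bottleneck 2. Total 3.
Augment source→d→a→f→sink: bottleneck 1. Total 4.
No augmenting path remains in the residual graph.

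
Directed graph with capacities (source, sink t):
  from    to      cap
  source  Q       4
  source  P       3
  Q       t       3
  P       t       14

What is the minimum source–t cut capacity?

6

Max flow = 6 (via 2 augmenting paths).
In the residual at optimum, the set reachable from source is {Q, source}.
Cut edges: source→P (cap 3), Q→t (cap 3). Sum = 6.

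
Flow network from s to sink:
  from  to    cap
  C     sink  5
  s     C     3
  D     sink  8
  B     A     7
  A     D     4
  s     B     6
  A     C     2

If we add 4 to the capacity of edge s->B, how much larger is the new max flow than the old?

Original max flow = 9.
Even with extra capacity on s->B, another cut of capacity 9 remains binding.
New max flow = 9. Increase = 0.

0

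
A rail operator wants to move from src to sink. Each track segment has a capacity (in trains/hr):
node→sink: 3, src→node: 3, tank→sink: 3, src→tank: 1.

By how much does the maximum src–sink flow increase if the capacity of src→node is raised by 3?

Original max flow = 4.
Even with extra capacity on src→node, another cut of capacity 4 remains binding.
New max flow = 4. Increase = 0.

0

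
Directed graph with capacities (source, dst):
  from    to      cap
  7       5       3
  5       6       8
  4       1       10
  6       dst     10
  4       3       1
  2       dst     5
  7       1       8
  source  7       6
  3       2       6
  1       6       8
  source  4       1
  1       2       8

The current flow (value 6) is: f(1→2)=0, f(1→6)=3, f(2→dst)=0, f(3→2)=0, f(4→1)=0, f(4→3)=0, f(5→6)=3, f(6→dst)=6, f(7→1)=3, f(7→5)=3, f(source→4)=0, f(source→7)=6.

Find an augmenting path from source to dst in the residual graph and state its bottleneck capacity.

source→4→1→6→dst, bottleneck 1

Residual along source→4→1→6→dst: source→4: 1, 4→1: 10, 1→6: 5, 6→dst: 4.
Bottleneck = min = 1.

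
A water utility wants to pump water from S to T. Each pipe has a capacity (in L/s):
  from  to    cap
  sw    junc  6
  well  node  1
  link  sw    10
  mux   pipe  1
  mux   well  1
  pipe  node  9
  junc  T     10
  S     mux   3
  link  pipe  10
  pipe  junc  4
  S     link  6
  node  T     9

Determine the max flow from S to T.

Augment S→link→sw→junc→T: bottleneck 6. Total 6.
Augment S→mux→pipe→junc→T: bottleneck 1. Total 7.
Augment S→mux→well→node→T: bottleneck 1. Total 8.
No augmenting path remains in the residual graph.

8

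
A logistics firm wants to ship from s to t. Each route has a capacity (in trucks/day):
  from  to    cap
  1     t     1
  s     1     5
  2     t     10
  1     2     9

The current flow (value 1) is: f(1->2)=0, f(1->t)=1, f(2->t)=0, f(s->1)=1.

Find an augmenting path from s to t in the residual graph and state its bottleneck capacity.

Residual along s->1->2->t: s->1: 4, 1->2: 9, 2->t: 10.
Bottleneck = min = 4.

s->1->2->t, bottleneck 4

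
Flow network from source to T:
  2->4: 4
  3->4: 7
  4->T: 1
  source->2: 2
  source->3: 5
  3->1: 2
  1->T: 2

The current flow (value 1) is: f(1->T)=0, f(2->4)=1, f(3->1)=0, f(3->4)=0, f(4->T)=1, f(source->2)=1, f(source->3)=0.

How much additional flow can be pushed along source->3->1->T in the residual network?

Residual capacities along the path: source->3: 5, 3->1: 2, 1->T: 2.
Minimum is 2.

2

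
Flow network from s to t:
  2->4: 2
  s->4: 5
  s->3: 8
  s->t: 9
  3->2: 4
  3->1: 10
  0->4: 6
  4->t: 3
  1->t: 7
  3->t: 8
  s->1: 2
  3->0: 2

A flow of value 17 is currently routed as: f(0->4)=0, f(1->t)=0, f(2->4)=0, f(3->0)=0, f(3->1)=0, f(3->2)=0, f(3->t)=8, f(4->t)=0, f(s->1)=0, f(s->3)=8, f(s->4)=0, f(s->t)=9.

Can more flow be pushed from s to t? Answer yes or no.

Yes

Residual path s->1->t has bottleneck 2 > 0.
Pushing 2 along it raises the flow to 19, so the given flow is not maximum.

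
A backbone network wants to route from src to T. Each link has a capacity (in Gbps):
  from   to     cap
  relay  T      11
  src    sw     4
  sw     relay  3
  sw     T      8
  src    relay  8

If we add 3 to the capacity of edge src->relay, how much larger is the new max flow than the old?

3

Original max flow = 12.
After raising cap(src->relay), augmenting paths through that edge carry 3 more units.
New max flow = 15. Increase = 3.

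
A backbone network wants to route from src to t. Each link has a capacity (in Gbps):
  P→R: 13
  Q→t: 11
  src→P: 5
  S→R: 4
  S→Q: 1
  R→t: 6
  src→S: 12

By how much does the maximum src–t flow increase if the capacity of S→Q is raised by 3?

3

Original max flow = 7.
After raising cap(S→Q), augmenting paths through that edge carry 3 more units.
New max flow = 10. Increase = 3.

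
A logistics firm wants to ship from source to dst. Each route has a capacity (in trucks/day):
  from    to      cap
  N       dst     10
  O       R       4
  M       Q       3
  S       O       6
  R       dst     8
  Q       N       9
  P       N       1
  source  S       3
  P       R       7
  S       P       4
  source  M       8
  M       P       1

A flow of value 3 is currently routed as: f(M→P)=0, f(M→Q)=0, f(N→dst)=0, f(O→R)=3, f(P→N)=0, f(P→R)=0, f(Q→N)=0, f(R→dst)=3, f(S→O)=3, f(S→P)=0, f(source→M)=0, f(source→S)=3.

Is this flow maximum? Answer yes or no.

No

Residual path source→M→P→R→dst has bottleneck 1 > 0.
Pushing 1 along it raises the flow to 4, so the given flow is not maximum.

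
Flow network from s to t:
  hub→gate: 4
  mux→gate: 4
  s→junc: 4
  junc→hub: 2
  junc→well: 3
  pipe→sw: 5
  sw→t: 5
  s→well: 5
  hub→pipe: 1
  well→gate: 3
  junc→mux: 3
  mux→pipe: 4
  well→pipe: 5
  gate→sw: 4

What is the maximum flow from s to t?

Augment s→well→gate→sw→t: bottleneck 3. Total 3.
Augment s→well→pipe→sw→t: bottleneck 2. Total 5.
No augmenting path remains in the residual graph.

5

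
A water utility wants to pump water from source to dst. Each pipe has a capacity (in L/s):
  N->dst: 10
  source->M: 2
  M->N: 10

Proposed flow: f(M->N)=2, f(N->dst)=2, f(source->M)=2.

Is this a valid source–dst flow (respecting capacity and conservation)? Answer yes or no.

Every edge has 0 ≤ f(e) ≤ cap(e).
At each intermediate node, inflow equals outflow.

Yes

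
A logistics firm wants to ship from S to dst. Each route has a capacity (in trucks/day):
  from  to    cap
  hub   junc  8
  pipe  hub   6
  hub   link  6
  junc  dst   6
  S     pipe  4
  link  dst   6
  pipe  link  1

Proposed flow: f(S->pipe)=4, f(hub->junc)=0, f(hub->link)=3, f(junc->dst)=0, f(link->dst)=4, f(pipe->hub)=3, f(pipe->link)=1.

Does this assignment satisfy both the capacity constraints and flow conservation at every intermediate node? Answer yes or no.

Yes

Every edge has 0 ≤ f(e) ≤ cap(e).
At each intermediate node, inflow equals outflow.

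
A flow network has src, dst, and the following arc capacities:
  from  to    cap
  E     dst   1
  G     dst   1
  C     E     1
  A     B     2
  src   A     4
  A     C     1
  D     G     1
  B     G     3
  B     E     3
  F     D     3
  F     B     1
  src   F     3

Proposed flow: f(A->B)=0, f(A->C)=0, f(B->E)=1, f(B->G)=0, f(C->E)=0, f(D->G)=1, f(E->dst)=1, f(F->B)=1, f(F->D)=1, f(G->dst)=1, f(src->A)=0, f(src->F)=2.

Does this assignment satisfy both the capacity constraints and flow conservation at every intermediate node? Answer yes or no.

Yes

Every edge has 0 ≤ f(e) ≤ cap(e).
At each intermediate node, inflow equals outflow.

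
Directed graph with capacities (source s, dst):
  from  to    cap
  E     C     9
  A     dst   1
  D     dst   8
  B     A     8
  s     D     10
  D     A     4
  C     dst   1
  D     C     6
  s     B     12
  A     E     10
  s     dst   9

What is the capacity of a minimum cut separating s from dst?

Max flow = 19 (via 4 augmenting paths).
In the residual at optimum, the set reachable from s is {A, B, C, D, E, s}.
Cut edges: s→dst (cap 9), D→dst (cap 8), A→dst (cap 1), C→dst (cap 1). Sum = 19.

19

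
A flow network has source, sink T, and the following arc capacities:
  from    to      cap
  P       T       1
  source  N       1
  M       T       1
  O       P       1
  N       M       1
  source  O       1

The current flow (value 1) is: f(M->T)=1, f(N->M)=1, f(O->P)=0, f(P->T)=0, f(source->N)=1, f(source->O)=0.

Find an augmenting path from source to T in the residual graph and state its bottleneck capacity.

Residual along source->O->P->T: source->O: 1, O->P: 1, P->T: 1.
Bottleneck = min = 1.

source->O->P->T, bottleneck 1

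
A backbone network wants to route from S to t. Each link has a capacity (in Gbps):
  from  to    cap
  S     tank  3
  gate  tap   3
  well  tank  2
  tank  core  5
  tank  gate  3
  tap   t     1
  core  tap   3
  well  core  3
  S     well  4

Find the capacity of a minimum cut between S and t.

1

Max flow = 1 (via 1 augmenting path).
In the residual at optimum, the set reachable from S is {S, core, gate, tank, tap, well}.
Cut edges: tap→t (cap 1). Sum = 1.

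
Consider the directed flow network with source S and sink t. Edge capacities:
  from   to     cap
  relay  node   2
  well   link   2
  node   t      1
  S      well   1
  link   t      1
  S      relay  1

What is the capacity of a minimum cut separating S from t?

Max flow = 2 (via 2 augmenting paths).
In the residual at optimum, the set reachable from S is {S}.
Cut edges: S→well (cap 1), S→relay (cap 1). Sum = 2.

2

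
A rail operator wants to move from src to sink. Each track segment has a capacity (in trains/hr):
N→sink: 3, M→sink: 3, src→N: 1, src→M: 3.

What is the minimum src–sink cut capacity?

Max flow = 4 (via 2 augmenting paths).
In the residual at optimum, the set reachable from src is {src}.
Cut edges: src→N (cap 1), src→M (cap 3). Sum = 4.

4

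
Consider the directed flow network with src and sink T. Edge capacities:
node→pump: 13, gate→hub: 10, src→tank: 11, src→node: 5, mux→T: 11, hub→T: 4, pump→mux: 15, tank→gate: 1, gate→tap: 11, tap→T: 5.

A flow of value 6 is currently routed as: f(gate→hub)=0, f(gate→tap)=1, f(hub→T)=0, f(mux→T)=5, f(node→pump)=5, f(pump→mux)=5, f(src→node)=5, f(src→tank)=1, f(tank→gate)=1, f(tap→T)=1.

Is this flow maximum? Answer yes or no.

Residual reachable from src: {src, tank}; T is not reachable.
Saturated cut: src→node, tank→gate with total capacity 6 = current flow value. Flow is maximum.

Yes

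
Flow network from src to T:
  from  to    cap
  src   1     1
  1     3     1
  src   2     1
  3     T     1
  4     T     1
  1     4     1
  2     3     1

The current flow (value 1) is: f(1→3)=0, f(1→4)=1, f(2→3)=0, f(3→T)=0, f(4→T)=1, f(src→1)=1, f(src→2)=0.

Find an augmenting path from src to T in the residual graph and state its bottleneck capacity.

src→2→3→T, bottleneck 1

Residual along src→2→3→T: src→2: 1, 2→3: 1, 3→T: 1.
Bottleneck = min = 1.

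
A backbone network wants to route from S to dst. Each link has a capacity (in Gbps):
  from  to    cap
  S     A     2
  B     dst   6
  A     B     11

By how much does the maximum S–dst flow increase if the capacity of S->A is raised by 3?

3

Original max flow = 2.
After raising cap(S->A), augmenting paths through that edge carry 3 more units.
New max flow = 5. Increase = 3.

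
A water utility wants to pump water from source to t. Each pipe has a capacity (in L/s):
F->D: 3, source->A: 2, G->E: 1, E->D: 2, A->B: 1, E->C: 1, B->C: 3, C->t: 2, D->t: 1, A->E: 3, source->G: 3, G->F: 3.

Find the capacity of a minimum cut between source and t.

3

Max flow = 3 (via 3 augmenting paths).
In the residual at optimum, the set reachable from source is {A, D, E, F, G, source}.
Cut edges: A->B (cap 1), E->C (cap 1), D->t (cap 1). Sum = 3.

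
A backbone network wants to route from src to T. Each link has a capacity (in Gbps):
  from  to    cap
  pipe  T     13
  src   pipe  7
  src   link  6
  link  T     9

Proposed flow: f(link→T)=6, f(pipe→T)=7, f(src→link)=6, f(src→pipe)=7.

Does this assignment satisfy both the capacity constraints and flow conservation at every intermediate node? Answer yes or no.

Every edge has 0 ≤ f(e) ≤ cap(e).
At each intermediate node, inflow equals outflow.

Yes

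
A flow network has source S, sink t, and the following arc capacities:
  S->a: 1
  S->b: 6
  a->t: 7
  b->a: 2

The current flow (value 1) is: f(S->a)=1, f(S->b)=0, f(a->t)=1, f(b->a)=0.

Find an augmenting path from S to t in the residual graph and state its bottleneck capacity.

Residual along S->b->a->t: S->b: 6, b->a: 2, a->t: 6.
Bottleneck = min = 2.

S->b->a->t, bottleneck 2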